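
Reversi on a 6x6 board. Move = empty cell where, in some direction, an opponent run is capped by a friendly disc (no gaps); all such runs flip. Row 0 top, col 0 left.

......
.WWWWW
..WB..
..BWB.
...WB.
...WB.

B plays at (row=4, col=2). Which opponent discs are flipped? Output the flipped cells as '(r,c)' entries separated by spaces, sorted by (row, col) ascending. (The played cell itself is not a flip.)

Answer: (4,3)

Derivation:
Dir NW: first cell '.' (not opp) -> no flip
Dir N: first cell 'B' (not opp) -> no flip
Dir NE: opp run (3,3), next='.' -> no flip
Dir W: first cell '.' (not opp) -> no flip
Dir E: opp run (4,3) capped by B -> flip
Dir SW: first cell '.' (not opp) -> no flip
Dir S: first cell '.' (not opp) -> no flip
Dir SE: opp run (5,3), next=edge -> no flip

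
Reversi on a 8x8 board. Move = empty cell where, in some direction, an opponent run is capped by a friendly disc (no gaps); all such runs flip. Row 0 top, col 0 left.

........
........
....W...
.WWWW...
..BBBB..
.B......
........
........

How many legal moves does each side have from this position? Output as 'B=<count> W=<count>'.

-- B to move --
(1,3): no bracket -> illegal
(1,4): flips 2 -> legal
(1,5): flips 2 -> legal
(2,0): flips 1 -> legal
(2,1): flips 1 -> legal
(2,2): flips 2 -> legal
(2,3): flips 2 -> legal
(2,5): flips 1 -> legal
(3,0): no bracket -> illegal
(3,5): no bracket -> illegal
(4,0): no bracket -> illegal
(4,1): no bracket -> illegal
B mobility = 7
-- W to move --
(3,5): no bracket -> illegal
(3,6): no bracket -> illegal
(4,0): no bracket -> illegal
(4,1): no bracket -> illegal
(4,6): no bracket -> illegal
(5,0): no bracket -> illegal
(5,2): flips 2 -> legal
(5,3): flips 2 -> legal
(5,4): flips 2 -> legal
(5,5): flips 1 -> legal
(5,6): flips 1 -> legal
(6,0): flips 2 -> legal
(6,1): no bracket -> illegal
(6,2): no bracket -> illegal
W mobility = 6

Answer: B=7 W=6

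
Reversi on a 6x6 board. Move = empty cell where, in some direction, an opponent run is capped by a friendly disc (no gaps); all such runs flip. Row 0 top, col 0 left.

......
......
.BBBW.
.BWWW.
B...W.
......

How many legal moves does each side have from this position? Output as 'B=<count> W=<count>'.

Answer: B=7 W=7

Derivation:
-- B to move --
(1,3): no bracket -> illegal
(1,4): no bracket -> illegal
(1,5): no bracket -> illegal
(2,5): flips 1 -> legal
(3,5): flips 3 -> legal
(4,1): flips 1 -> legal
(4,2): flips 1 -> legal
(4,3): flips 2 -> legal
(4,5): flips 1 -> legal
(5,3): no bracket -> illegal
(5,4): no bracket -> illegal
(5,5): flips 2 -> legal
B mobility = 7
-- W to move --
(1,0): flips 1 -> legal
(1,1): flips 1 -> legal
(1,2): flips 2 -> legal
(1,3): flips 1 -> legal
(1,4): flips 1 -> legal
(2,0): flips 3 -> legal
(3,0): flips 1 -> legal
(4,1): no bracket -> illegal
(4,2): no bracket -> illegal
(5,0): no bracket -> illegal
(5,1): no bracket -> illegal
W mobility = 7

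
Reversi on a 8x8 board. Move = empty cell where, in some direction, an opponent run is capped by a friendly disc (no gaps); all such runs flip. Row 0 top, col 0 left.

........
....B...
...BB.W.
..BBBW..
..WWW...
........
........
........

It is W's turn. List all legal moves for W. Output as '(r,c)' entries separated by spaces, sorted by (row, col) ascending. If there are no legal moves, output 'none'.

Answer: (0,4) (1,3) (1,5) (2,1) (2,2) (2,5) (3,1)

Derivation:
(0,3): no bracket -> illegal
(0,4): flips 3 -> legal
(0,5): no bracket -> illegal
(1,2): no bracket -> illegal
(1,3): flips 3 -> legal
(1,5): flips 2 -> legal
(2,1): flips 1 -> legal
(2,2): flips 2 -> legal
(2,5): flips 1 -> legal
(3,1): flips 3 -> legal
(4,1): no bracket -> illegal
(4,5): no bracket -> illegal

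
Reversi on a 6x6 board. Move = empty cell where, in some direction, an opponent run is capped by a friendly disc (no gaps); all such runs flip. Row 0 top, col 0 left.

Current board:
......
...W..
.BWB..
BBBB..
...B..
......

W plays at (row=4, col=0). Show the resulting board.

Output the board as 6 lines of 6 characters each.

Answer: ......
...W..
.BWB..
BWBB..
W..B..
......

Derivation:
Place W at (4,0); scan 8 dirs for brackets.
Dir NW: edge -> no flip
Dir N: opp run (3,0), next='.' -> no flip
Dir NE: opp run (3,1) capped by W -> flip
Dir W: edge -> no flip
Dir E: first cell '.' (not opp) -> no flip
Dir SW: edge -> no flip
Dir S: first cell '.' (not opp) -> no flip
Dir SE: first cell '.' (not opp) -> no flip
All flips: (3,1)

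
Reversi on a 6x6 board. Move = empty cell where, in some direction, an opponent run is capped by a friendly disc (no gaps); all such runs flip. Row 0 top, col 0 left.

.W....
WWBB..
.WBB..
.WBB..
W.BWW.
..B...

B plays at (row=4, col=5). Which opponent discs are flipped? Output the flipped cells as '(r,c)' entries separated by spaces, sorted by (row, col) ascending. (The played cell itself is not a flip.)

Dir NW: first cell '.' (not opp) -> no flip
Dir N: first cell '.' (not opp) -> no flip
Dir NE: edge -> no flip
Dir W: opp run (4,4) (4,3) capped by B -> flip
Dir E: edge -> no flip
Dir SW: first cell '.' (not opp) -> no flip
Dir S: first cell '.' (not opp) -> no flip
Dir SE: edge -> no flip

Answer: (4,3) (4,4)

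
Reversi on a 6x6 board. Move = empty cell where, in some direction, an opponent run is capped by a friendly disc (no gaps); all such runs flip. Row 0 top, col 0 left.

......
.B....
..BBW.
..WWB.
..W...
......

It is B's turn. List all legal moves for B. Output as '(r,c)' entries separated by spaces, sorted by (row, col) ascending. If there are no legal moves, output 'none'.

Answer: (1,4) (2,5) (3,1) (4,1) (4,3) (4,4) (5,2)

Derivation:
(1,3): no bracket -> illegal
(1,4): flips 1 -> legal
(1,5): no bracket -> illegal
(2,1): no bracket -> illegal
(2,5): flips 1 -> legal
(3,1): flips 2 -> legal
(3,5): no bracket -> illegal
(4,1): flips 1 -> legal
(4,3): flips 1 -> legal
(4,4): flips 1 -> legal
(5,1): no bracket -> illegal
(5,2): flips 2 -> legal
(5,3): no bracket -> illegal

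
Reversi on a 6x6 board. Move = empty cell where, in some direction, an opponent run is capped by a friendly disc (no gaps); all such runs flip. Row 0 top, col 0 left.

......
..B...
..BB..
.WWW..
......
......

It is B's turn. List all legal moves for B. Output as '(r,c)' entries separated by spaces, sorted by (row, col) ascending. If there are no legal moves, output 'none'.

(2,0): no bracket -> illegal
(2,1): no bracket -> illegal
(2,4): no bracket -> illegal
(3,0): no bracket -> illegal
(3,4): no bracket -> illegal
(4,0): flips 1 -> legal
(4,1): flips 1 -> legal
(4,2): flips 1 -> legal
(4,3): flips 1 -> legal
(4,4): flips 1 -> legal

Answer: (4,0) (4,1) (4,2) (4,3) (4,4)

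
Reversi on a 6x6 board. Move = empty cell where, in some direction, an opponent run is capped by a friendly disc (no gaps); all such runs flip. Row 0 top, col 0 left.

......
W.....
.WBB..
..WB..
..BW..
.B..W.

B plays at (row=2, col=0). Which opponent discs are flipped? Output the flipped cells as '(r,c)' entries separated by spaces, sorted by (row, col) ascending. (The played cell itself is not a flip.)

Dir NW: edge -> no flip
Dir N: opp run (1,0), next='.' -> no flip
Dir NE: first cell '.' (not opp) -> no flip
Dir W: edge -> no flip
Dir E: opp run (2,1) capped by B -> flip
Dir SW: edge -> no flip
Dir S: first cell '.' (not opp) -> no flip
Dir SE: first cell '.' (not opp) -> no flip

Answer: (2,1)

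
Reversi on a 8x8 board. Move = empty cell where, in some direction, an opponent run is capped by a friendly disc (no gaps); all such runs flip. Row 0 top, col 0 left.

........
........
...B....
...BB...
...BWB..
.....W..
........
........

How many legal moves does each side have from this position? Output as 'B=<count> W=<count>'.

Answer: B=3 W=5

Derivation:
-- B to move --
(3,5): no bracket -> illegal
(4,6): no bracket -> illegal
(5,3): no bracket -> illegal
(5,4): flips 1 -> legal
(5,6): no bracket -> illegal
(6,4): no bracket -> illegal
(6,5): flips 1 -> legal
(6,6): flips 2 -> legal
B mobility = 3
-- W to move --
(1,2): no bracket -> illegal
(1,3): no bracket -> illegal
(1,4): no bracket -> illegal
(2,2): flips 1 -> legal
(2,4): flips 1 -> legal
(2,5): no bracket -> illegal
(3,2): no bracket -> illegal
(3,5): flips 1 -> legal
(3,6): no bracket -> illegal
(4,2): flips 1 -> legal
(4,6): flips 1 -> legal
(5,2): no bracket -> illegal
(5,3): no bracket -> illegal
(5,4): no bracket -> illegal
(5,6): no bracket -> illegal
W mobility = 5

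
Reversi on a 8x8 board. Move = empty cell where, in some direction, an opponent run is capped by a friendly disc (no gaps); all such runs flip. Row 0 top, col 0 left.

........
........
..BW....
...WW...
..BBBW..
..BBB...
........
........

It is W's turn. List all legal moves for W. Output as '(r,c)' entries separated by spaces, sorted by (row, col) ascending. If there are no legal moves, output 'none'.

Answer: (1,1) (2,1) (4,1) (5,1) (5,5) (6,1) (6,3) (6,4)

Derivation:
(1,1): flips 1 -> legal
(1,2): no bracket -> illegal
(1,3): no bracket -> illegal
(2,1): flips 1 -> legal
(3,1): no bracket -> illegal
(3,2): no bracket -> illegal
(3,5): no bracket -> illegal
(4,1): flips 3 -> legal
(5,1): flips 1 -> legal
(5,5): flips 1 -> legal
(6,1): flips 2 -> legal
(6,2): no bracket -> illegal
(6,3): flips 3 -> legal
(6,4): flips 2 -> legal
(6,5): no bracket -> illegal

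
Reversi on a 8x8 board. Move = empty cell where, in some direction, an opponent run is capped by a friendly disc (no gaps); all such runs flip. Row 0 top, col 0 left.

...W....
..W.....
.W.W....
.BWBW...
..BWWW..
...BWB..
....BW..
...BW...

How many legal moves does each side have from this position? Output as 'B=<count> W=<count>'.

-- B to move --
(0,1): no bracket -> illegal
(0,2): no bracket -> illegal
(0,4): no bracket -> illegal
(1,0): no bracket -> illegal
(1,1): flips 1 -> legal
(1,3): flips 1 -> legal
(1,4): no bracket -> illegal
(2,0): no bracket -> illegal
(2,2): flips 1 -> legal
(2,4): flips 3 -> legal
(2,5): no bracket -> illegal
(3,0): no bracket -> illegal
(3,5): flips 3 -> legal
(3,6): no bracket -> illegal
(4,1): no bracket -> illegal
(4,6): flips 3 -> legal
(5,2): no bracket -> illegal
(5,6): no bracket -> illegal
(6,3): no bracket -> illegal
(6,6): flips 1 -> legal
(7,5): flips 2 -> legal
(7,6): no bracket -> illegal
B mobility = 8
-- W to move --
(2,0): no bracket -> illegal
(2,2): flips 1 -> legal
(2,4): no bracket -> illegal
(3,0): flips 1 -> legal
(4,0): no bracket -> illegal
(4,1): flips 2 -> legal
(4,6): no bracket -> illegal
(5,1): no bracket -> illegal
(5,2): flips 2 -> legal
(5,6): flips 1 -> legal
(6,2): flips 1 -> legal
(6,3): flips 2 -> legal
(6,6): flips 1 -> legal
(7,2): flips 1 -> legal
(7,5): no bracket -> illegal
W mobility = 9

Answer: B=8 W=9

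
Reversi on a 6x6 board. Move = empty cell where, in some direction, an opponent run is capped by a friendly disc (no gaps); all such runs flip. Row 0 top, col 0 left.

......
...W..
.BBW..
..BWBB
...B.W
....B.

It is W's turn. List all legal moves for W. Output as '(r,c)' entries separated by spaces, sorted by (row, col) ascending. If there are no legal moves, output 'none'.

Answer: (1,1) (2,0) (2,5) (3,1) (4,1) (5,3)

Derivation:
(1,0): no bracket -> illegal
(1,1): flips 1 -> legal
(1,2): no bracket -> illegal
(2,0): flips 2 -> legal
(2,4): no bracket -> illegal
(2,5): flips 1 -> legal
(3,0): no bracket -> illegal
(3,1): flips 2 -> legal
(4,1): flips 1 -> legal
(4,2): no bracket -> illegal
(4,4): no bracket -> illegal
(5,2): no bracket -> illegal
(5,3): flips 1 -> legal
(5,5): no bracket -> illegal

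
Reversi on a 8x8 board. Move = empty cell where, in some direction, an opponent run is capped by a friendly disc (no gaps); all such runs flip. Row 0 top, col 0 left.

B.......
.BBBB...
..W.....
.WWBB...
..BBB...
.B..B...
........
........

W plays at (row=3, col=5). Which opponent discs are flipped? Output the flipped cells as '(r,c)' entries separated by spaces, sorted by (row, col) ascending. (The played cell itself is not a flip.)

Dir NW: first cell '.' (not opp) -> no flip
Dir N: first cell '.' (not opp) -> no flip
Dir NE: first cell '.' (not opp) -> no flip
Dir W: opp run (3,4) (3,3) capped by W -> flip
Dir E: first cell '.' (not opp) -> no flip
Dir SW: opp run (4,4), next='.' -> no flip
Dir S: first cell '.' (not opp) -> no flip
Dir SE: first cell '.' (not opp) -> no flip

Answer: (3,3) (3,4)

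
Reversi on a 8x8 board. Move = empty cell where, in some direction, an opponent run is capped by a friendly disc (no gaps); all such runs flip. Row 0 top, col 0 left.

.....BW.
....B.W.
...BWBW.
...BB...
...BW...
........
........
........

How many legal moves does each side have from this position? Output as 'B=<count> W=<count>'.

-- B to move --
(0,7): flips 2 -> legal
(1,3): no bracket -> illegal
(1,5): flips 1 -> legal
(1,7): no bracket -> illegal
(2,7): flips 2 -> legal
(3,5): no bracket -> illegal
(3,6): no bracket -> illegal
(3,7): no bracket -> illegal
(4,5): flips 1 -> legal
(5,3): no bracket -> illegal
(5,4): flips 1 -> legal
(5,5): flips 1 -> legal
B mobility = 6
-- W to move --
(0,3): no bracket -> illegal
(0,4): flips 2 -> legal
(1,2): no bracket -> illegal
(1,3): no bracket -> illegal
(1,5): no bracket -> illegal
(2,2): flips 2 -> legal
(3,2): no bracket -> illegal
(3,5): no bracket -> illegal
(3,6): no bracket -> illegal
(4,2): flips 2 -> legal
(4,5): no bracket -> illegal
(5,2): flips 3 -> legal
(5,3): no bracket -> illegal
(5,4): no bracket -> illegal
W mobility = 4

Answer: B=6 W=4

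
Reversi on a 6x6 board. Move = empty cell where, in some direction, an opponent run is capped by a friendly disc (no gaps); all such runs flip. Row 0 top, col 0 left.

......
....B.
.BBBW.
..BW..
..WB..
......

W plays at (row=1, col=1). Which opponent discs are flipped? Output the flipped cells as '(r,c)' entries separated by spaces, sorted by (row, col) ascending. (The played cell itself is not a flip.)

Dir NW: first cell '.' (not opp) -> no flip
Dir N: first cell '.' (not opp) -> no flip
Dir NE: first cell '.' (not opp) -> no flip
Dir W: first cell '.' (not opp) -> no flip
Dir E: first cell '.' (not opp) -> no flip
Dir SW: first cell '.' (not opp) -> no flip
Dir S: opp run (2,1), next='.' -> no flip
Dir SE: opp run (2,2) capped by W -> flip

Answer: (2,2)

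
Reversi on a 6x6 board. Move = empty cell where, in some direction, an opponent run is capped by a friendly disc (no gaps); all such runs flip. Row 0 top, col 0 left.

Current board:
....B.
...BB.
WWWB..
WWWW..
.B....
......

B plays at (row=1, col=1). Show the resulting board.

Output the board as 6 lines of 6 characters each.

Answer: ....B.
.B.BB.
WBWB..
WBWW..
.B....
......

Derivation:
Place B at (1,1); scan 8 dirs for brackets.
Dir NW: first cell '.' (not opp) -> no flip
Dir N: first cell '.' (not opp) -> no flip
Dir NE: first cell '.' (not opp) -> no flip
Dir W: first cell '.' (not opp) -> no flip
Dir E: first cell '.' (not opp) -> no flip
Dir SW: opp run (2,0), next=edge -> no flip
Dir S: opp run (2,1) (3,1) capped by B -> flip
Dir SE: opp run (2,2) (3,3), next='.' -> no flip
All flips: (2,1) (3,1)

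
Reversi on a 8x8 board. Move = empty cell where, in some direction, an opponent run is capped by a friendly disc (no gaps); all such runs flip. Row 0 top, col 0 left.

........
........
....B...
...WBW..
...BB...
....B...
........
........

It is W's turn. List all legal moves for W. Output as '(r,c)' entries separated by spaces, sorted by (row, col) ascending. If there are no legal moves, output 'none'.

Answer: (1,3) (1,5) (5,3) (5,5)

Derivation:
(1,3): flips 1 -> legal
(1,4): no bracket -> illegal
(1,5): flips 1 -> legal
(2,3): no bracket -> illegal
(2,5): no bracket -> illegal
(3,2): no bracket -> illegal
(4,2): no bracket -> illegal
(4,5): no bracket -> illegal
(5,2): no bracket -> illegal
(5,3): flips 2 -> legal
(5,5): flips 1 -> legal
(6,3): no bracket -> illegal
(6,4): no bracket -> illegal
(6,5): no bracket -> illegal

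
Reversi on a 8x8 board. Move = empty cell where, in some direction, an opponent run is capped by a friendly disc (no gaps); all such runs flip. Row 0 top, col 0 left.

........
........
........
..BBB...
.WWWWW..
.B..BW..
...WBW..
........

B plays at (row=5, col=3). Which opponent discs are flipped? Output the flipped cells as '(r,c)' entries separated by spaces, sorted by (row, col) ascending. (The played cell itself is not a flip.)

Answer: (4,3)

Derivation:
Dir NW: opp run (4,2), next='.' -> no flip
Dir N: opp run (4,3) capped by B -> flip
Dir NE: opp run (4,4), next='.' -> no flip
Dir W: first cell '.' (not opp) -> no flip
Dir E: first cell 'B' (not opp) -> no flip
Dir SW: first cell '.' (not opp) -> no flip
Dir S: opp run (6,3), next='.' -> no flip
Dir SE: first cell 'B' (not opp) -> no flip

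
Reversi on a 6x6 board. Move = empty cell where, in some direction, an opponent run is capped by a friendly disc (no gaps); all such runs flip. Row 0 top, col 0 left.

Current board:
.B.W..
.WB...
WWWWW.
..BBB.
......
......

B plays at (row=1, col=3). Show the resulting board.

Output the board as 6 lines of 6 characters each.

Place B at (1,3); scan 8 dirs for brackets.
Dir NW: first cell '.' (not opp) -> no flip
Dir N: opp run (0,3), next=edge -> no flip
Dir NE: first cell '.' (not opp) -> no flip
Dir W: first cell 'B' (not opp) -> no flip
Dir E: first cell '.' (not opp) -> no flip
Dir SW: opp run (2,2), next='.' -> no flip
Dir S: opp run (2,3) capped by B -> flip
Dir SE: opp run (2,4), next='.' -> no flip
All flips: (2,3)

Answer: .B.W..
.WBB..
WWWBW.
..BBB.
......
......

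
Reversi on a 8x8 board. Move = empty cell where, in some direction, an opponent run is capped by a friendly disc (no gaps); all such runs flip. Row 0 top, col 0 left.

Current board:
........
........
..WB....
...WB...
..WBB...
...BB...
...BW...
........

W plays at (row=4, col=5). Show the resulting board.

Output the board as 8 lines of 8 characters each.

Place W at (4,5); scan 8 dirs for brackets.
Dir NW: opp run (3,4) (2,3), next='.' -> no flip
Dir N: first cell '.' (not opp) -> no flip
Dir NE: first cell '.' (not opp) -> no flip
Dir W: opp run (4,4) (4,3) capped by W -> flip
Dir E: first cell '.' (not opp) -> no flip
Dir SW: opp run (5,4) (6,3), next='.' -> no flip
Dir S: first cell '.' (not opp) -> no flip
Dir SE: first cell '.' (not opp) -> no flip
All flips: (4,3) (4,4)

Answer: ........
........
..WB....
...WB...
..WWWW..
...BB...
...BW...
........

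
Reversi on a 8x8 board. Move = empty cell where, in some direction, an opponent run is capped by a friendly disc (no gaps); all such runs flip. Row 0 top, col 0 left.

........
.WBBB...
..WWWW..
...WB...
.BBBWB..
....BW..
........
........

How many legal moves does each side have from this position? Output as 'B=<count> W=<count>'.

Answer: B=9 W=14

Derivation:
-- B to move --
(0,0): no bracket -> illegal
(0,1): no bracket -> illegal
(0,2): no bracket -> illegal
(1,0): flips 1 -> legal
(1,5): flips 2 -> legal
(1,6): flips 1 -> legal
(2,0): no bracket -> illegal
(2,1): no bracket -> illegal
(2,6): no bracket -> illegal
(3,1): flips 1 -> legal
(3,2): flips 3 -> legal
(3,5): flips 1 -> legal
(3,6): flips 1 -> legal
(4,6): no bracket -> illegal
(5,3): no bracket -> illegal
(5,6): flips 1 -> legal
(6,4): no bracket -> illegal
(6,5): flips 1 -> legal
(6,6): no bracket -> illegal
B mobility = 9
-- W to move --
(0,1): flips 1 -> legal
(0,2): flips 2 -> legal
(0,3): flips 2 -> legal
(0,4): flips 2 -> legal
(0,5): flips 1 -> legal
(1,5): flips 3 -> legal
(2,1): no bracket -> illegal
(3,0): no bracket -> illegal
(3,1): no bracket -> illegal
(3,2): no bracket -> illegal
(3,5): flips 2 -> legal
(3,6): no bracket -> illegal
(4,0): flips 3 -> legal
(4,6): flips 1 -> legal
(5,0): no bracket -> illegal
(5,1): flips 1 -> legal
(5,2): flips 2 -> legal
(5,3): flips 2 -> legal
(5,6): flips 2 -> legal
(6,3): no bracket -> illegal
(6,4): flips 1 -> legal
(6,5): no bracket -> illegal
W mobility = 14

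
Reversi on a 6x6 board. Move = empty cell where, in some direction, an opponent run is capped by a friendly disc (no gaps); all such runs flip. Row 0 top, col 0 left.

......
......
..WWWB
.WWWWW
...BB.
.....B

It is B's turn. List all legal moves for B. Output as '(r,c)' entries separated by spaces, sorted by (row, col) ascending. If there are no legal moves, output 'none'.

Answer: (1,1) (1,3) (1,4) (2,1) (4,5)

Derivation:
(1,1): flips 2 -> legal
(1,2): no bracket -> illegal
(1,3): flips 2 -> legal
(1,4): flips 2 -> legal
(1,5): no bracket -> illegal
(2,0): no bracket -> illegal
(2,1): flips 4 -> legal
(3,0): no bracket -> illegal
(4,0): no bracket -> illegal
(4,1): no bracket -> illegal
(4,2): no bracket -> illegal
(4,5): flips 1 -> legal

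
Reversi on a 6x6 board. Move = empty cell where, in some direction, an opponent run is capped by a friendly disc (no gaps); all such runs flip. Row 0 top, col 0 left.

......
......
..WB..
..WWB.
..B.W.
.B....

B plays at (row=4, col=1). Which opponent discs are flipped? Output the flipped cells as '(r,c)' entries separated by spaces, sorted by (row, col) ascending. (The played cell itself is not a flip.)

Answer: (3,2)

Derivation:
Dir NW: first cell '.' (not opp) -> no flip
Dir N: first cell '.' (not opp) -> no flip
Dir NE: opp run (3,2) capped by B -> flip
Dir W: first cell '.' (not opp) -> no flip
Dir E: first cell 'B' (not opp) -> no flip
Dir SW: first cell '.' (not opp) -> no flip
Dir S: first cell 'B' (not opp) -> no flip
Dir SE: first cell '.' (not opp) -> no flip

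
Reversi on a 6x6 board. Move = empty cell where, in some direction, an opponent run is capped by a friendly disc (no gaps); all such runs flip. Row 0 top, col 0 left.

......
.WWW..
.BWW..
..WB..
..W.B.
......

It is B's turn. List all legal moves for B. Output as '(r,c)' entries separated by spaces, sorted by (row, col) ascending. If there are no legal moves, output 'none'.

(0,0): flips 2 -> legal
(0,1): flips 1 -> legal
(0,2): no bracket -> illegal
(0,3): flips 3 -> legal
(0,4): no bracket -> illegal
(1,0): no bracket -> illegal
(1,4): no bracket -> illegal
(2,0): no bracket -> illegal
(2,4): flips 2 -> legal
(3,1): flips 1 -> legal
(3,4): no bracket -> illegal
(4,1): no bracket -> illegal
(4,3): flips 1 -> legal
(5,1): flips 1 -> legal
(5,2): no bracket -> illegal
(5,3): no bracket -> illegal

Answer: (0,0) (0,1) (0,3) (2,4) (3,1) (4,3) (5,1)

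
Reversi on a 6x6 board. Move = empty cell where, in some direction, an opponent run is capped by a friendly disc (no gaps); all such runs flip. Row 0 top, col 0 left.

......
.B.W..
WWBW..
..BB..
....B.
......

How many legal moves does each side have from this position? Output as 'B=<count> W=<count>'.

-- B to move --
(0,2): no bracket -> illegal
(0,3): flips 2 -> legal
(0,4): flips 1 -> legal
(1,0): flips 1 -> legal
(1,2): no bracket -> illegal
(1,4): flips 1 -> legal
(2,4): flips 1 -> legal
(3,0): no bracket -> illegal
(3,1): flips 1 -> legal
(3,4): no bracket -> illegal
B mobility = 6
-- W to move --
(0,0): no bracket -> illegal
(0,1): flips 1 -> legal
(0,2): flips 1 -> legal
(1,0): no bracket -> illegal
(1,2): no bracket -> illegal
(2,4): no bracket -> illegal
(3,1): flips 1 -> legal
(3,4): no bracket -> illegal
(3,5): no bracket -> illegal
(4,1): flips 1 -> legal
(4,2): no bracket -> illegal
(4,3): flips 2 -> legal
(4,5): no bracket -> illegal
(5,3): no bracket -> illegal
(5,4): no bracket -> illegal
(5,5): no bracket -> illegal
W mobility = 5

Answer: B=6 W=5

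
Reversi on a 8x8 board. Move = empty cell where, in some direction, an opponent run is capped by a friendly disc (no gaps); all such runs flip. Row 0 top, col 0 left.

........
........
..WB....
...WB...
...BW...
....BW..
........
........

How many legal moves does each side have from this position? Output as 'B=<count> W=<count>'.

Answer: B=4 W=6

Derivation:
-- B to move --
(1,1): no bracket -> illegal
(1,2): no bracket -> illegal
(1,3): no bracket -> illegal
(2,1): flips 1 -> legal
(2,4): no bracket -> illegal
(3,1): no bracket -> illegal
(3,2): flips 1 -> legal
(3,5): no bracket -> illegal
(4,2): no bracket -> illegal
(4,5): flips 1 -> legal
(4,6): no bracket -> illegal
(5,3): no bracket -> illegal
(5,6): flips 1 -> legal
(6,4): no bracket -> illegal
(6,5): no bracket -> illegal
(6,6): no bracket -> illegal
B mobility = 4
-- W to move --
(1,2): no bracket -> illegal
(1,3): flips 1 -> legal
(1,4): no bracket -> illegal
(2,4): flips 2 -> legal
(2,5): no bracket -> illegal
(3,2): no bracket -> illegal
(3,5): flips 1 -> legal
(4,2): flips 1 -> legal
(4,5): no bracket -> illegal
(5,2): no bracket -> illegal
(5,3): flips 2 -> legal
(6,3): no bracket -> illegal
(6,4): flips 1 -> legal
(6,5): no bracket -> illegal
W mobility = 6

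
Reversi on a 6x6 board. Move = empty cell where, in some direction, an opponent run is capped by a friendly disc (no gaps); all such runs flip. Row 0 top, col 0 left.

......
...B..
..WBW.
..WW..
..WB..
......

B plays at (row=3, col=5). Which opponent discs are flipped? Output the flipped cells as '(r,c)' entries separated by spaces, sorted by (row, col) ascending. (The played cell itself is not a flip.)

Dir NW: opp run (2,4) capped by B -> flip
Dir N: first cell '.' (not opp) -> no flip
Dir NE: edge -> no flip
Dir W: first cell '.' (not opp) -> no flip
Dir E: edge -> no flip
Dir SW: first cell '.' (not opp) -> no flip
Dir S: first cell '.' (not opp) -> no flip
Dir SE: edge -> no flip

Answer: (2,4)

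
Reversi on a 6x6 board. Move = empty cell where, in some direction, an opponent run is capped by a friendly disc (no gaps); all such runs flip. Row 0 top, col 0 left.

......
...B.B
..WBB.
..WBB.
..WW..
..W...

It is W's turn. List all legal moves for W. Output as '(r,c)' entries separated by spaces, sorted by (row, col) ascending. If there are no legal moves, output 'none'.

(0,2): no bracket -> illegal
(0,3): flips 3 -> legal
(0,4): flips 1 -> legal
(0,5): no bracket -> illegal
(1,2): no bracket -> illegal
(1,4): flips 1 -> legal
(2,5): flips 3 -> legal
(3,5): flips 2 -> legal
(4,4): flips 1 -> legal
(4,5): no bracket -> illegal

Answer: (0,3) (0,4) (1,4) (2,5) (3,5) (4,4)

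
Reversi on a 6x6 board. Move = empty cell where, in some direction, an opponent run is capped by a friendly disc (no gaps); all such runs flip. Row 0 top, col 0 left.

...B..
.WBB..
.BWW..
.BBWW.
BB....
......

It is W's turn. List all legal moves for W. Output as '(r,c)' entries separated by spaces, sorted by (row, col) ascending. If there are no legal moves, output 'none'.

(0,1): flips 1 -> legal
(0,2): flips 1 -> legal
(0,4): flips 1 -> legal
(1,0): no bracket -> illegal
(1,4): flips 2 -> legal
(2,0): flips 1 -> legal
(2,4): no bracket -> illegal
(3,0): flips 2 -> legal
(4,2): flips 1 -> legal
(4,3): no bracket -> illegal
(5,0): flips 2 -> legal
(5,1): flips 3 -> legal
(5,2): no bracket -> illegal

Answer: (0,1) (0,2) (0,4) (1,4) (2,0) (3,0) (4,2) (5,0) (5,1)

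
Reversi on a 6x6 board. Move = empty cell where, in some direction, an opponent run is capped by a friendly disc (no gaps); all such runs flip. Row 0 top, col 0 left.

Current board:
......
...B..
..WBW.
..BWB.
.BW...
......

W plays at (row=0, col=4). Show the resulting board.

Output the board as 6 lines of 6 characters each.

Place W at (0,4); scan 8 dirs for brackets.
Dir NW: edge -> no flip
Dir N: edge -> no flip
Dir NE: edge -> no flip
Dir W: first cell '.' (not opp) -> no flip
Dir E: first cell '.' (not opp) -> no flip
Dir SW: opp run (1,3) capped by W -> flip
Dir S: first cell '.' (not opp) -> no flip
Dir SE: first cell '.' (not opp) -> no flip
All flips: (1,3)

Answer: ....W.
...W..
..WBW.
..BWB.
.BW...
......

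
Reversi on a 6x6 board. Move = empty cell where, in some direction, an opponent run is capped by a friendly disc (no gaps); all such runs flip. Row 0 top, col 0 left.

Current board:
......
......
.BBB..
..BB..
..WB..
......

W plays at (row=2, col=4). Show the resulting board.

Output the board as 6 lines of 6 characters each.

Answer: ......
......
.BBBW.
..BW..
..WB..
......

Derivation:
Place W at (2,4); scan 8 dirs for brackets.
Dir NW: first cell '.' (not opp) -> no flip
Dir N: first cell '.' (not opp) -> no flip
Dir NE: first cell '.' (not opp) -> no flip
Dir W: opp run (2,3) (2,2) (2,1), next='.' -> no flip
Dir E: first cell '.' (not opp) -> no flip
Dir SW: opp run (3,3) capped by W -> flip
Dir S: first cell '.' (not opp) -> no flip
Dir SE: first cell '.' (not opp) -> no flip
All flips: (3,3)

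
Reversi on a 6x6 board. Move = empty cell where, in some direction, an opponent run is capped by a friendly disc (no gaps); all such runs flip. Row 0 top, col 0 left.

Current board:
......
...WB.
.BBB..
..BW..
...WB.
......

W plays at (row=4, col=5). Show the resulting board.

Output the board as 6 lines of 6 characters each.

Place W at (4,5); scan 8 dirs for brackets.
Dir NW: first cell '.' (not opp) -> no flip
Dir N: first cell '.' (not opp) -> no flip
Dir NE: edge -> no flip
Dir W: opp run (4,4) capped by W -> flip
Dir E: edge -> no flip
Dir SW: first cell '.' (not opp) -> no flip
Dir S: first cell '.' (not opp) -> no flip
Dir SE: edge -> no flip
All flips: (4,4)

Answer: ......
...WB.
.BBB..
..BW..
...WWW
......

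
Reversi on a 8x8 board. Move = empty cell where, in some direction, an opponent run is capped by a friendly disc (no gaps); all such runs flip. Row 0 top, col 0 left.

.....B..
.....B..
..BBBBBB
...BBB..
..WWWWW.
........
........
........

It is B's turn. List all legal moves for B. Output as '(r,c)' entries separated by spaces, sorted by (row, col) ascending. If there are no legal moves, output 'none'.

(3,1): no bracket -> illegal
(3,2): no bracket -> illegal
(3,6): no bracket -> illegal
(3,7): no bracket -> illegal
(4,1): no bracket -> illegal
(4,7): no bracket -> illegal
(5,1): flips 1 -> legal
(5,2): flips 1 -> legal
(5,3): flips 2 -> legal
(5,4): flips 1 -> legal
(5,5): flips 2 -> legal
(5,6): flips 1 -> legal
(5,7): flips 1 -> legal

Answer: (5,1) (5,2) (5,3) (5,4) (5,5) (5,6) (5,7)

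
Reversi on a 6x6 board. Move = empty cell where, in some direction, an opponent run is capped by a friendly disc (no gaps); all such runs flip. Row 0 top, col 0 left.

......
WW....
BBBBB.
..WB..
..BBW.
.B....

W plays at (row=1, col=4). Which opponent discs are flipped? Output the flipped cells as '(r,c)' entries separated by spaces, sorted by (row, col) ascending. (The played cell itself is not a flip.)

Dir NW: first cell '.' (not opp) -> no flip
Dir N: first cell '.' (not opp) -> no flip
Dir NE: first cell '.' (not opp) -> no flip
Dir W: first cell '.' (not opp) -> no flip
Dir E: first cell '.' (not opp) -> no flip
Dir SW: opp run (2,3) capped by W -> flip
Dir S: opp run (2,4), next='.' -> no flip
Dir SE: first cell '.' (not opp) -> no flip

Answer: (2,3)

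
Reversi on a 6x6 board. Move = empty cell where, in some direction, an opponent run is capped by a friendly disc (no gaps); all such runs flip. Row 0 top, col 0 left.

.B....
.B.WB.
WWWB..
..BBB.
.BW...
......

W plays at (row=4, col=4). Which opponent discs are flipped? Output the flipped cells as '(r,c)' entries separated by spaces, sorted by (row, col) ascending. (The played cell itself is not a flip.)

Dir NW: opp run (3,3) capped by W -> flip
Dir N: opp run (3,4), next='.' -> no flip
Dir NE: first cell '.' (not opp) -> no flip
Dir W: first cell '.' (not opp) -> no flip
Dir E: first cell '.' (not opp) -> no flip
Dir SW: first cell '.' (not opp) -> no flip
Dir S: first cell '.' (not opp) -> no flip
Dir SE: first cell '.' (not opp) -> no flip

Answer: (3,3)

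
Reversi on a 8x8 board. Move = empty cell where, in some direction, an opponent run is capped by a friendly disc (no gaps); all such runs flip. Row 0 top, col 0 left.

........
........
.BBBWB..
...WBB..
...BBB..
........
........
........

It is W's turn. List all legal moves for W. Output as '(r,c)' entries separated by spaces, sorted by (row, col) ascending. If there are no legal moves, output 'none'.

(1,0): no bracket -> illegal
(1,1): flips 1 -> legal
(1,2): no bracket -> illegal
(1,3): flips 1 -> legal
(1,4): no bracket -> illegal
(1,5): no bracket -> illegal
(1,6): no bracket -> illegal
(2,0): flips 3 -> legal
(2,6): flips 1 -> legal
(3,0): no bracket -> illegal
(3,1): no bracket -> illegal
(3,2): no bracket -> illegal
(3,6): flips 2 -> legal
(4,2): no bracket -> illegal
(4,6): flips 1 -> legal
(5,2): no bracket -> illegal
(5,3): flips 1 -> legal
(5,4): flips 2 -> legal
(5,5): flips 1 -> legal
(5,6): no bracket -> illegal

Answer: (1,1) (1,3) (2,0) (2,6) (3,6) (4,6) (5,3) (5,4) (5,5)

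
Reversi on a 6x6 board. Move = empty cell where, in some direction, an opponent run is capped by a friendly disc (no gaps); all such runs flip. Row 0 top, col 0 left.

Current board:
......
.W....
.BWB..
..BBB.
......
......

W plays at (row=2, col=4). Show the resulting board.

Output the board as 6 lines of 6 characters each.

Answer: ......
.W....
.BWWW.
..BBB.
......
......

Derivation:
Place W at (2,4); scan 8 dirs for brackets.
Dir NW: first cell '.' (not opp) -> no flip
Dir N: first cell '.' (not opp) -> no flip
Dir NE: first cell '.' (not opp) -> no flip
Dir W: opp run (2,3) capped by W -> flip
Dir E: first cell '.' (not opp) -> no flip
Dir SW: opp run (3,3), next='.' -> no flip
Dir S: opp run (3,4), next='.' -> no flip
Dir SE: first cell '.' (not opp) -> no flip
All flips: (2,3)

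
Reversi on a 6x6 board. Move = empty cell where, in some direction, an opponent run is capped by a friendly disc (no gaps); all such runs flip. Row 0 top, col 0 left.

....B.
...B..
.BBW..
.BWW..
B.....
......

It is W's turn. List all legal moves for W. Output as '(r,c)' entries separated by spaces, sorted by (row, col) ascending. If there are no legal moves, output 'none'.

Answer: (0,3) (1,0) (1,1) (1,2) (2,0) (3,0)

Derivation:
(0,2): no bracket -> illegal
(0,3): flips 1 -> legal
(0,5): no bracket -> illegal
(1,0): flips 1 -> legal
(1,1): flips 1 -> legal
(1,2): flips 1 -> legal
(1,4): no bracket -> illegal
(1,5): no bracket -> illegal
(2,0): flips 2 -> legal
(2,4): no bracket -> illegal
(3,0): flips 1 -> legal
(4,1): no bracket -> illegal
(4,2): no bracket -> illegal
(5,0): no bracket -> illegal
(5,1): no bracket -> illegal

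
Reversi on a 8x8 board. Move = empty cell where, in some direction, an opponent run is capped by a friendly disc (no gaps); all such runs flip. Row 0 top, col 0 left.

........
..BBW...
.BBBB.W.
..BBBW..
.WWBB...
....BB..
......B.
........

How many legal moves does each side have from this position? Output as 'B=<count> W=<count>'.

-- B to move --
(0,3): no bracket -> illegal
(0,4): flips 1 -> legal
(0,5): flips 1 -> legal
(1,5): flips 1 -> legal
(1,6): no bracket -> illegal
(1,7): flips 2 -> legal
(2,5): no bracket -> illegal
(2,7): no bracket -> illegal
(3,0): no bracket -> illegal
(3,1): no bracket -> illegal
(3,6): flips 1 -> legal
(3,7): no bracket -> illegal
(4,0): flips 2 -> legal
(4,5): no bracket -> illegal
(4,6): flips 1 -> legal
(5,0): flips 1 -> legal
(5,1): flips 1 -> legal
(5,2): flips 1 -> legal
(5,3): no bracket -> illegal
B mobility = 10
-- W to move --
(0,1): no bracket -> illegal
(0,2): flips 5 -> legal
(0,3): no bracket -> illegal
(0,4): no bracket -> illegal
(1,0): no bracket -> illegal
(1,1): flips 2 -> legal
(1,5): flips 2 -> legal
(2,0): no bracket -> illegal
(2,5): no bracket -> illegal
(3,0): no bracket -> illegal
(3,1): flips 3 -> legal
(4,5): flips 2 -> legal
(4,6): no bracket -> illegal
(5,2): no bracket -> illegal
(5,3): flips 1 -> legal
(5,6): no bracket -> illegal
(5,7): no bracket -> illegal
(6,3): no bracket -> illegal
(6,4): flips 4 -> legal
(6,5): no bracket -> illegal
(6,7): no bracket -> illegal
(7,5): no bracket -> illegal
(7,6): no bracket -> illegal
(7,7): no bracket -> illegal
W mobility = 7

Answer: B=10 W=7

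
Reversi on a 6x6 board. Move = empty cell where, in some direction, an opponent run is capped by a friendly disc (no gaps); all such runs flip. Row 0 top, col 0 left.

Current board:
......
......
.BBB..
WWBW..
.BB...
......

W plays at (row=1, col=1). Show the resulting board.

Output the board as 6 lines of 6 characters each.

Answer: ......
.W....
.WWB..
WWBW..
.BB...
......

Derivation:
Place W at (1,1); scan 8 dirs for brackets.
Dir NW: first cell '.' (not opp) -> no flip
Dir N: first cell '.' (not opp) -> no flip
Dir NE: first cell '.' (not opp) -> no flip
Dir W: first cell '.' (not opp) -> no flip
Dir E: first cell '.' (not opp) -> no flip
Dir SW: first cell '.' (not opp) -> no flip
Dir S: opp run (2,1) capped by W -> flip
Dir SE: opp run (2,2) capped by W -> flip
All flips: (2,1) (2,2)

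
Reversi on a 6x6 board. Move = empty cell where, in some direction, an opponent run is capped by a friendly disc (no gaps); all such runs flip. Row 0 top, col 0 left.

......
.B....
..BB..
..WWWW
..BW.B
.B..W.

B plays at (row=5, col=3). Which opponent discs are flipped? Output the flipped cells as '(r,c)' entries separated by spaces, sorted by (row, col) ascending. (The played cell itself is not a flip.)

Answer: (3,3) (4,3)

Derivation:
Dir NW: first cell 'B' (not opp) -> no flip
Dir N: opp run (4,3) (3,3) capped by B -> flip
Dir NE: first cell '.' (not opp) -> no flip
Dir W: first cell '.' (not opp) -> no flip
Dir E: opp run (5,4), next='.' -> no flip
Dir SW: edge -> no flip
Dir S: edge -> no flip
Dir SE: edge -> no flip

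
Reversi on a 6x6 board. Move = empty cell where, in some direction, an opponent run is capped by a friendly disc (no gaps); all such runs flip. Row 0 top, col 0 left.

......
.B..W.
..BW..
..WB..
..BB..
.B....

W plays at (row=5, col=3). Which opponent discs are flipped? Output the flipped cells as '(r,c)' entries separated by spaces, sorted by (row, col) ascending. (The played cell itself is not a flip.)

Dir NW: opp run (4,2), next='.' -> no flip
Dir N: opp run (4,3) (3,3) capped by W -> flip
Dir NE: first cell '.' (not opp) -> no flip
Dir W: first cell '.' (not opp) -> no flip
Dir E: first cell '.' (not opp) -> no flip
Dir SW: edge -> no flip
Dir S: edge -> no flip
Dir SE: edge -> no flip

Answer: (3,3) (4,3)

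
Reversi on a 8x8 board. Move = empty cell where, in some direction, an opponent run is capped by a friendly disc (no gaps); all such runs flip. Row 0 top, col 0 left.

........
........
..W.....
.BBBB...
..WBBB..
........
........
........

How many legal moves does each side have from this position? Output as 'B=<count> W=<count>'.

Answer: B=7 W=5

Derivation:
-- B to move --
(1,1): flips 1 -> legal
(1,2): flips 1 -> legal
(1,3): flips 1 -> legal
(2,1): no bracket -> illegal
(2,3): no bracket -> illegal
(4,1): flips 1 -> legal
(5,1): flips 1 -> legal
(5,2): flips 1 -> legal
(5,3): flips 1 -> legal
B mobility = 7
-- W to move --
(2,0): flips 1 -> legal
(2,1): no bracket -> illegal
(2,3): no bracket -> illegal
(2,4): flips 1 -> legal
(2,5): no bracket -> illegal
(3,0): no bracket -> illegal
(3,5): no bracket -> illegal
(3,6): no bracket -> illegal
(4,0): flips 1 -> legal
(4,1): no bracket -> illegal
(4,6): flips 3 -> legal
(5,2): no bracket -> illegal
(5,3): no bracket -> illegal
(5,4): no bracket -> illegal
(5,5): flips 2 -> legal
(5,6): no bracket -> illegal
W mobility = 5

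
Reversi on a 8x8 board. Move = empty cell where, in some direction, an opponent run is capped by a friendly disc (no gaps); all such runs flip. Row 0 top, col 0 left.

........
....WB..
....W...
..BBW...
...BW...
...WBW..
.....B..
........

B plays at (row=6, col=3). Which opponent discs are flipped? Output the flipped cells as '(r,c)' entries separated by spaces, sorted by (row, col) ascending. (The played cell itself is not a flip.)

Answer: (5,3)

Derivation:
Dir NW: first cell '.' (not opp) -> no flip
Dir N: opp run (5,3) capped by B -> flip
Dir NE: first cell 'B' (not opp) -> no flip
Dir W: first cell '.' (not opp) -> no flip
Dir E: first cell '.' (not opp) -> no flip
Dir SW: first cell '.' (not opp) -> no flip
Dir S: first cell '.' (not opp) -> no flip
Dir SE: first cell '.' (not opp) -> no flip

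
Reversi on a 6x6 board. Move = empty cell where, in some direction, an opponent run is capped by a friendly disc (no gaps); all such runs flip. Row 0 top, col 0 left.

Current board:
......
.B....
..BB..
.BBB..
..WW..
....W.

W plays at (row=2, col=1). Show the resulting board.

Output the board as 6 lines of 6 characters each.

Place W at (2,1); scan 8 dirs for brackets.
Dir NW: first cell '.' (not opp) -> no flip
Dir N: opp run (1,1), next='.' -> no flip
Dir NE: first cell '.' (not opp) -> no flip
Dir W: first cell '.' (not opp) -> no flip
Dir E: opp run (2,2) (2,3), next='.' -> no flip
Dir SW: first cell '.' (not opp) -> no flip
Dir S: opp run (3,1), next='.' -> no flip
Dir SE: opp run (3,2) capped by W -> flip
All flips: (3,2)

Answer: ......
.B....
.WBB..
.BWB..
..WW..
....W.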